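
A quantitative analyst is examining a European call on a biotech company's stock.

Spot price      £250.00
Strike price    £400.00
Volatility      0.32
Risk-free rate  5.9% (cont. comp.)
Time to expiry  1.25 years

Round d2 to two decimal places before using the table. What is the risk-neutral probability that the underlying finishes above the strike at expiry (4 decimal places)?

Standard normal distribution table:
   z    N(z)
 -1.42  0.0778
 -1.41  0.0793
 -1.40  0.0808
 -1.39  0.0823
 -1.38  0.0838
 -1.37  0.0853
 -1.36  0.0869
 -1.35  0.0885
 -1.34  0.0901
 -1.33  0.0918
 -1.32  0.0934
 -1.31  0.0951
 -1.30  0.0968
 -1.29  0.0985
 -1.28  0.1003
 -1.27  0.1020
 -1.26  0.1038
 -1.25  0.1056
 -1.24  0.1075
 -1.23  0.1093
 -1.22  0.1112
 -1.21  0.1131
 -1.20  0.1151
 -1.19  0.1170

σ√T = 0.32·√1.25 = 0.3578
d₁ = [ln(250/400) + (0.059 + 0.32²/2)·1.25] / 0.3578 = [-0.4700 + 0.1377] / 0.3578 = -0.9287 → -0.93
d₂ = d₁ − σ√T = -0.9287 − 0.3578 = -1.2864 → -1.29
Risk-neutral Pr[S_T > K] = N(d₂) = N(-1.29) = 0.0985

0.0985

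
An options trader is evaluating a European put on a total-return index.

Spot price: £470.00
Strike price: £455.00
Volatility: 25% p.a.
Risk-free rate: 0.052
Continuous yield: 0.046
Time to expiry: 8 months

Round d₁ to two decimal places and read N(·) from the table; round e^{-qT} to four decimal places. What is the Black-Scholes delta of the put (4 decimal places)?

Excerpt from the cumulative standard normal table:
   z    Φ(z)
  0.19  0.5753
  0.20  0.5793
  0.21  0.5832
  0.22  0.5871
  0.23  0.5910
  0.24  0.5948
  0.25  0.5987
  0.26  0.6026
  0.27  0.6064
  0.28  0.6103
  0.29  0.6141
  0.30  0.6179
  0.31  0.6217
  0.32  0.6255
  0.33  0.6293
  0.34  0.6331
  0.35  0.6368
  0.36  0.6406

-0.3779

T = 0.6667;  σ√T = 0.2041
ln(S/K) + (r − q + σ²/2)T = ln(470/455) + (0.052 − 0.046 + 0.25²/2)·0.6667 = 0.0324 + 0.0248 = 0.0573
d₁ = 0.0573 / 0.2041 = 0.2806 ⇒ 0.28
N(d₁) = N(0.28) = 0.6103
Δ_put = e^(−qT)·(N(d₁) − 1) = 0.9698·(0.6103 − 1) = -0.3779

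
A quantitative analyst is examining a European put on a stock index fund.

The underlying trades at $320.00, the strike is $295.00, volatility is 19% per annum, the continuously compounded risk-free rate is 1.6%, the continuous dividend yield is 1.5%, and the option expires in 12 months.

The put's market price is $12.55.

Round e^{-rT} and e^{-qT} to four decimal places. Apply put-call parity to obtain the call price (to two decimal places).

$37.47

exp(−qT) = exp(−0.015·1) = 0.9851;  exp(−rT) = exp(−0.016·1) = 0.9841
Put-call parity: C − P = S·e^(−qT) − K·e^(−rT) = 320·0.9851 − 295·0.9841 = 315.2320 − 290.3095 = 24.9225
C = P + (C − P) = 12.55 + (24.9225) = 37.4725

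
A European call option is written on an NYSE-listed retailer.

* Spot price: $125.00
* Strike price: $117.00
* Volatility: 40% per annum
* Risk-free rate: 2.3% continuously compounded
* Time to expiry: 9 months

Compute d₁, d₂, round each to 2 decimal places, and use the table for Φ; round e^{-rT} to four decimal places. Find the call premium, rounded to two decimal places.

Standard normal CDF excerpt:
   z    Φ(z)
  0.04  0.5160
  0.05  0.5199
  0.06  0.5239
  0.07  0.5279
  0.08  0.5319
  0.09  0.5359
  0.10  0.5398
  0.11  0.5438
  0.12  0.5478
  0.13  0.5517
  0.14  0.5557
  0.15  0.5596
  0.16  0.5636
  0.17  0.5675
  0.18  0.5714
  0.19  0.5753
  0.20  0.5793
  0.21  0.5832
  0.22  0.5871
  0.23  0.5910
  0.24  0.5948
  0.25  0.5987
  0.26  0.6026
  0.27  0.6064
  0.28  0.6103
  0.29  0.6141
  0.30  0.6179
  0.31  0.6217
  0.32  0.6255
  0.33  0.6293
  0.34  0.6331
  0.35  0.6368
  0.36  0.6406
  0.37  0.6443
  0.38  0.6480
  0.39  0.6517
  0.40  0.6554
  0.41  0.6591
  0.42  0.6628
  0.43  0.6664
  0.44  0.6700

σ√T = 0.4·√0.75 = 0.3464
ln(S/K) + (r + σ²/2)T = ln(125/117) + (0.023 + 0.4²/2)·0.75 = 0.0661 + 0.0773 = 0.1434
d₁ = 0.1434 / 0.3464 = 0.4139 ≈ 0.41
d₂ = d₁ − σ√T = 0.4139 − 0.3464 = 0.0675 ≈ 0.07
e^(−rT) = e^(−0.023·0.75) = 0.9829
N(d₁) = N(0.41) = 0.6591;  N(d₂) = N(0.07) = 0.5279
C = 125·0.6591 − 117·0.9829·0.5279 = 82.3875 − 60.7081 = 21.6794

$21.68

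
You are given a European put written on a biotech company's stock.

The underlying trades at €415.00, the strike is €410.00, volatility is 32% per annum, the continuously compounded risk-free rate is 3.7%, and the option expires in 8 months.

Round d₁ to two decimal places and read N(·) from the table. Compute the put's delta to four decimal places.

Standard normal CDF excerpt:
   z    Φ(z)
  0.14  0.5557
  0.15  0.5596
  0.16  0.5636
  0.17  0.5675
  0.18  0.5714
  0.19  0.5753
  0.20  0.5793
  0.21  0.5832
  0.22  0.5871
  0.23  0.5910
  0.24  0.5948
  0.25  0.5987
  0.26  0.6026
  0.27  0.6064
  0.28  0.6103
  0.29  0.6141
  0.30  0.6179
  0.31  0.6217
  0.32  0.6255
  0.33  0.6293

T = 0.6667;  σ√T = 0.2613
ln(S/K) + (r + σ²/2)T = ln(415/410) + (0.037 + 0.32²/2)·0.6667 = 0.0121 + 0.0588 = 0.0709
d₁ = 0.0709 / 0.2613 = 0.2714 → 0.27
N(d₁) = N(0.27) = 0.6064
Δ_put = N(d₁) − 1 = 0.6064 − 1 = -0.3936

-0.3936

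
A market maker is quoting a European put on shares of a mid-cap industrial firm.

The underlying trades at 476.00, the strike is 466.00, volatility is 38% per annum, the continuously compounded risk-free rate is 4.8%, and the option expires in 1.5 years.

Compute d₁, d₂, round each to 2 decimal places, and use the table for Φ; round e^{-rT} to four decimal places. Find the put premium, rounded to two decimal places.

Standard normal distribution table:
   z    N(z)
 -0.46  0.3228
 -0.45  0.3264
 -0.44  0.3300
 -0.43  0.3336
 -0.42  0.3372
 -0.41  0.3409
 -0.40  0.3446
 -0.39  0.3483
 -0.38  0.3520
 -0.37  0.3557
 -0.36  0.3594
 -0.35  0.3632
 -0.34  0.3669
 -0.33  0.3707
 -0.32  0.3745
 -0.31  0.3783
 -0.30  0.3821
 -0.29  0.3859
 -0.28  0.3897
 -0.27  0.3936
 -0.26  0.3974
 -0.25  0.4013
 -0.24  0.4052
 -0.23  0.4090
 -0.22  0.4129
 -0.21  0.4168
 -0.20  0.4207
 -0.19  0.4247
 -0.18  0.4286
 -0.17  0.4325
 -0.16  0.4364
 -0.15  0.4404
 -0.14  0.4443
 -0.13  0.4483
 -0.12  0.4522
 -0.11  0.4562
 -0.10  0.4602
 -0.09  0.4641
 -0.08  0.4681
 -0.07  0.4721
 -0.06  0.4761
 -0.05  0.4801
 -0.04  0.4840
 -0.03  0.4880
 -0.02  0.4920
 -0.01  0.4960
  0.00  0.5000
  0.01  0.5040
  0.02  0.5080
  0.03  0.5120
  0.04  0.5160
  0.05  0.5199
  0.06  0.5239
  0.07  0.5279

T = 1.5;  σ√T = 0.4654
d₁ = [ln(476/466) + (0.048 + ½·0.38²)·1.5] / (σ√T) = (0.0212 + 0.1803) / 0.4654 = 0.4330 ⇒ 0.43
d₂ = 0.4330 − 0.4654 = -0.0324 ⇒ -0.03
e^(−rT) = e^(−0.048·1.5) = 0.9305
N(−d₂) = N(0.03) = 0.5120;  N(−d₁) = N(-0.43) = 0.3336
P = 466·0.9305·0.5120 − 476·0.3336 = 222.0099 − 158.7936 = 63.2163

63.22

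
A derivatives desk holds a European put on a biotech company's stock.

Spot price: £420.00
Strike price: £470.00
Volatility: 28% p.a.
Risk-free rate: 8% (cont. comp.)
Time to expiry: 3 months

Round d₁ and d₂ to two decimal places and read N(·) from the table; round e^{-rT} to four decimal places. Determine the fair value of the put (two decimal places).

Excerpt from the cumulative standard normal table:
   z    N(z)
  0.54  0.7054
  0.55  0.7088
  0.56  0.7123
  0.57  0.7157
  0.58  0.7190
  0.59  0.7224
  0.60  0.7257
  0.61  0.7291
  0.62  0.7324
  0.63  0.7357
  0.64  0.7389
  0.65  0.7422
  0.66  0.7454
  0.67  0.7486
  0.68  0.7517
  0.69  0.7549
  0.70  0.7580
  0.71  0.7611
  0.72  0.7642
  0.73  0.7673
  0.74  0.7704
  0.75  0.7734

£50.08

σ√T = 0.28·√0.25 = 0.1400
d₁ = [ln(420/470) + (0.08 + 0.28²/2)·0.25] / 0.1400 = [-0.1125 + 0.0298] / 0.1400 = -0.5906 ≈ -0.59
d₂ = d₁ − σ√T = -0.5906 − 0.1400 = -0.7306 ≈ -0.73
exp(−rT) = exp(−0.08·0.25) = 0.9802
P = 470·0.9802·N(0.73) − 420·N(0.59) = 470·0.9802·0.7673 − 420·0.7224 = 353.4905 − 303.4080 = 50.0825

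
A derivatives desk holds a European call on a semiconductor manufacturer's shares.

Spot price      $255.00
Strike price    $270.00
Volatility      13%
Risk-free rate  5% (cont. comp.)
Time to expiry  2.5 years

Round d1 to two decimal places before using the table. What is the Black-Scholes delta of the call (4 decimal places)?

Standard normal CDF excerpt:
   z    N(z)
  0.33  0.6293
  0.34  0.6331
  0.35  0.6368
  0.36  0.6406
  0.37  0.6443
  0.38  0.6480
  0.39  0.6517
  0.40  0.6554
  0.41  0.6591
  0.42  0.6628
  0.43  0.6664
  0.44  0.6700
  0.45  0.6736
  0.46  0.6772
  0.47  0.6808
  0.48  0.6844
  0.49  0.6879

T = 2.5;  σ√T = 0.2055
d₁ = [ln(255/270) + (0.05 + ½·0.13²)·2.5] / (σ√T) = (-0.0572 + 0.1461) / 0.2055 = 0.4328 ≈ 0.43
N(d₁) = N(0.43) = 0.6664
Δ_call = N(d₁) = 0.6664

0.6664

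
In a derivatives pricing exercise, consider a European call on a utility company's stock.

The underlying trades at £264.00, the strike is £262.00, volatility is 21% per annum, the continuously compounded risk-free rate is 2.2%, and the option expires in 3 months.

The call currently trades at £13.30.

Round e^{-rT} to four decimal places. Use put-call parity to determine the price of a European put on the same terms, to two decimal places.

e^(−rT) = e^(−0.022·0.25) = 0.9945
Put-call parity: C − P = S − K·e^(−rT) = 264 − 262·0.9945 = 264 − 260.5590 = 3.4410
P = C − (C − P) = 13.30 − (3.4410) = 9.8590

£9.86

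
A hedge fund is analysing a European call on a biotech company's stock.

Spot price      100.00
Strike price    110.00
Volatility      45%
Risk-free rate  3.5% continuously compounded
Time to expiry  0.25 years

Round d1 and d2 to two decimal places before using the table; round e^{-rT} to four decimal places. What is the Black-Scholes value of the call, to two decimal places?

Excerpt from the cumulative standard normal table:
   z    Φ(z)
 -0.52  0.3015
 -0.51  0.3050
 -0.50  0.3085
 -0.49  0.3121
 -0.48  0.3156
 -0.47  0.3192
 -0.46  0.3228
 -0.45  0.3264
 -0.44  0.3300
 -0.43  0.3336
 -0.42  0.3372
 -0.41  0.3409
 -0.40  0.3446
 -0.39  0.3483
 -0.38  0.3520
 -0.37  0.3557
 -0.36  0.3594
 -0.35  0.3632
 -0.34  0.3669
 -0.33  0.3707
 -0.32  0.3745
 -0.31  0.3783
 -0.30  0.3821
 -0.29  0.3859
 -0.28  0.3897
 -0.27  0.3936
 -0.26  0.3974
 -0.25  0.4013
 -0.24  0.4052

σ√T = 0.45 × 0.5000 = 0.2250
ln(S/K) + (r + σ²/2)T = ln(100/110) + (0.035 + 0.45²/2)·0.25 = -0.0953 + 0.0341 = -0.0612
d₁ = -0.0612 / 0.2250 = -0.2722 ≈ -0.27
d₂ = d₁ − σ√T = -0.2722 − 0.2250 = -0.4972 ≈ -0.50
e^(−rT) = e^(−0.035·0.25) = 0.9913
N(d₁) = N(-0.27) = 0.3936;  N(d₂) = N(-0.50) = 0.3085
C = 100·0.3936 − 110·0.9913·0.3085 = 39.3600 − 33.6398 = 5.7202

5.72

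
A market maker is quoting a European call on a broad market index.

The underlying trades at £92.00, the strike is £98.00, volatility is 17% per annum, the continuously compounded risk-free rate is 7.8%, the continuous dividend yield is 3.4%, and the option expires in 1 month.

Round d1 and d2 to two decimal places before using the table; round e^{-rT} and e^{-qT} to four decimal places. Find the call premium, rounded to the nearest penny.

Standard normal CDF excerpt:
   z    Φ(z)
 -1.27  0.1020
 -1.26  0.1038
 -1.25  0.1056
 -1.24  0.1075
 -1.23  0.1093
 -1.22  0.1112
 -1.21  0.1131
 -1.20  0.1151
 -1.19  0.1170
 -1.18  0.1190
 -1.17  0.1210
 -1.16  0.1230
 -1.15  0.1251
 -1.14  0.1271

£0.27

σ√T = 0.17 × 0.2887 = 0.0491
d₁ = [ln(92/98) + (0.078 − 0.034 + 0.17²/2)·0.08333] / 0.0491 = [-0.0632 + 0.0049] / 0.0491 = -1.1881 ⇒ -1.19
d₂ = d₁ − σ√T = -1.1881 − 0.0491 = -1.2372 ⇒ -1.24
exp(−qT) = exp(−0.034·0.08333) = 0.9972;  exp(−rT) = exp(−0.078·0.08333) = 0.9935
N(d₁) = N(-1.19) = 0.1170;  N(d₂) = N(-1.24) = 0.1075
C = 92·0.9972·0.1170 − 98·0.9935·0.1075 = 10.7339 − 10.4665 = 0.2673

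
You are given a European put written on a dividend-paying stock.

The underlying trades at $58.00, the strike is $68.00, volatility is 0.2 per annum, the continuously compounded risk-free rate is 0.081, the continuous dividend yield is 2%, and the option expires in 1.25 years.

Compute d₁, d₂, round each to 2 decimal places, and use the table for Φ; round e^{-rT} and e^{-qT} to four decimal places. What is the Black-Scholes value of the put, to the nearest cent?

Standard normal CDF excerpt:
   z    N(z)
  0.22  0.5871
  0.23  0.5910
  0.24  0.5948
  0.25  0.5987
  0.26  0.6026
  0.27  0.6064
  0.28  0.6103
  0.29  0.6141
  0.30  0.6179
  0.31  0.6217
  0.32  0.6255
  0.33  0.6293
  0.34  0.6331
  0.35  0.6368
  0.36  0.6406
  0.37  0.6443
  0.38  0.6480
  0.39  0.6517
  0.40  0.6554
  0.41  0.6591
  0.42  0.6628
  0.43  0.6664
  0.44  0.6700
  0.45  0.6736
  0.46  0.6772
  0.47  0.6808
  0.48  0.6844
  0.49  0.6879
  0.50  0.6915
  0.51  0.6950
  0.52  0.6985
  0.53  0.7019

T = 1.25;  σ√T = 0.2236
d₁ = [ln(58/68) + (0.081 − 0.02 + 0.2²/2)·1.25] / 0.2236 = [-0.1591 + 0.1013] / 0.2236 = -0.2586 which rounds to -0.26
d₂ = d₁ − σ√T = -0.2586 − 0.2236 = -0.4822 which rounds to -0.48
exp(−qT) = exp(−0.02·1.25) = 0.9753;  exp(−rT) = exp(−0.081·1.25) = 0.9037
N(−d₂) = N(0.48) = 0.6844;  N(−d₁) = N(0.26) = 0.6026
P = 68·0.9037·0.6844 − 58·0.9753·0.6026 = 42.0575 − 34.0875 = 7.9700

$7.97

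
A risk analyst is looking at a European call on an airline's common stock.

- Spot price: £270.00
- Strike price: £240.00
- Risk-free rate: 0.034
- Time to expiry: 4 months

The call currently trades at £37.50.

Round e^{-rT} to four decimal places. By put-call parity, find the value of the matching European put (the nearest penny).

e^(−rT) = e^(−0.034·0.3333) = 0.9887
Put-call parity: C − P = S − K·e^(−rT) = 270 − 240·0.9887 = 270 − 237.2880 = 32.7120
P = C − (C − P) = 37.50 − (32.7120) = 4.7880

£4.79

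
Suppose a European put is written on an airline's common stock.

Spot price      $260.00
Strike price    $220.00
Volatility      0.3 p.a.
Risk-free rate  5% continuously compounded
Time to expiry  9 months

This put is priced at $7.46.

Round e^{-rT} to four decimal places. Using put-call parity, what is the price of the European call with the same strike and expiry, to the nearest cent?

exp(−rT) = exp(−0.05·0.75) = 0.9632
Put-call parity: C − P = S − K·e^(−rT) = 260 − 220·0.9632 = 260 − 211.9040 = 48.0960
C = P + (C − P) = 7.46 + (48.0960) = 55.5560

$55.56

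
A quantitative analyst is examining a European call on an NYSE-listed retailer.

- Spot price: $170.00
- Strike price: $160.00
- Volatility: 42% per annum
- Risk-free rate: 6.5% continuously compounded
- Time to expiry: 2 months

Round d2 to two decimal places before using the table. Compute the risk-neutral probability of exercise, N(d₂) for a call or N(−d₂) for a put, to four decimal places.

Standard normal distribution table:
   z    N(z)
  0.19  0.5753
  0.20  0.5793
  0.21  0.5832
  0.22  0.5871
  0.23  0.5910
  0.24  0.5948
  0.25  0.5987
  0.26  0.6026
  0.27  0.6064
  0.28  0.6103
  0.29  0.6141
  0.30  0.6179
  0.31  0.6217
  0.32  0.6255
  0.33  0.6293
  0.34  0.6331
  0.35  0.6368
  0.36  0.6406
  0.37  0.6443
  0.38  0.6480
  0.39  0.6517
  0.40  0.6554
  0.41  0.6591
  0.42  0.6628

T = 0.1667;  σ√T = 0.1715
d₁ = [ln(170/160) + (0.065 + 0.42²/2)·0.1667] / 0.1715 = [0.0606 + 0.0255] / 0.1715 = 0.5025 which rounds to 0.50
d₂ = d₁ − σ√T = 0.5025 − 0.1715 = 0.3310 which rounds to 0.33
Pr(exercise) under Q = N(d₂) = 0.6293

0.6293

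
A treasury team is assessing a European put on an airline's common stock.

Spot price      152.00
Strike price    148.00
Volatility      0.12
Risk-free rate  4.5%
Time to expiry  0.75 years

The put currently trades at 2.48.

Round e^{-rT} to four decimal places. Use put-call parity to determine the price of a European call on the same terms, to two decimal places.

11.39

exp(−rT) = exp(−0.045·0.75) = 0.9668
Put-call parity: C − P = S − K·e^(−rT) = 152 − 148·0.9668 = 152 − 143.0864 = 8.9136
C = P + (C − P) = 2.48 + (8.9136) = 11.3936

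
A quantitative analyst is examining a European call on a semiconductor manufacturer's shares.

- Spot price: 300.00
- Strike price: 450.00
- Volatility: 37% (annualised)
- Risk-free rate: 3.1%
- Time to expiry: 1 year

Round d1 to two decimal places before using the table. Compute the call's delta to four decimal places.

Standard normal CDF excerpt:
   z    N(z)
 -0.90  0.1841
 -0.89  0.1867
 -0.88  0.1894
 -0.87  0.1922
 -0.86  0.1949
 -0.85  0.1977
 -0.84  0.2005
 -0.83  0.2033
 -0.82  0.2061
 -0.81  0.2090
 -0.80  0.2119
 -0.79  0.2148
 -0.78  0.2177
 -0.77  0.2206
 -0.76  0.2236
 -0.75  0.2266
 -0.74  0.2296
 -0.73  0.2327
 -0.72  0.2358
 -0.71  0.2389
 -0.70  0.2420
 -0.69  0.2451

σ√T = 0.37 × 1.0000 = 0.3700
d₁ = [ln(300/450) + (0.031 + 0.37²/2)·1] / 0.3700 = [-0.4055 + 0.0994] / 0.3700 = -0.8271 ≈ -0.83
N(d₁) = N(-0.83) = 0.2033
Δ_call = N(d₁) = 0.2033

0.2033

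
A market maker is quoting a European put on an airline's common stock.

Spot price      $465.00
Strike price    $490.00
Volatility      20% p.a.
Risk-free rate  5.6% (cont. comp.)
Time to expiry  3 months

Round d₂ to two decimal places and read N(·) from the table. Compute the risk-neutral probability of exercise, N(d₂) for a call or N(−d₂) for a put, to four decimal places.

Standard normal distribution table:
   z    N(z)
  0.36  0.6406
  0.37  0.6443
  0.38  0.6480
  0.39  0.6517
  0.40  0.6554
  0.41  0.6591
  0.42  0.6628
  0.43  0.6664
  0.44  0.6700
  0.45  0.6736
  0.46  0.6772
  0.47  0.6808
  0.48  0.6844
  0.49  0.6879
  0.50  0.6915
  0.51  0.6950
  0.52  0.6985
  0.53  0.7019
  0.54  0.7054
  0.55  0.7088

σ√T = 0.2·√0.25 = 0.1000
d₁ = [ln(465/490) + (0.056 + 0.2²/2)·0.25] / 0.1000 = [-0.0524 + 0.0190] / 0.1000 = -0.3337 → -0.33
d₂ = d₁ − σ√T = -0.3337 − 0.1000 = -0.4337 → -0.43
Risk-neutral Pr[S_T < K] = N(−d₂) = N(0.43) = 0.6664

0.6664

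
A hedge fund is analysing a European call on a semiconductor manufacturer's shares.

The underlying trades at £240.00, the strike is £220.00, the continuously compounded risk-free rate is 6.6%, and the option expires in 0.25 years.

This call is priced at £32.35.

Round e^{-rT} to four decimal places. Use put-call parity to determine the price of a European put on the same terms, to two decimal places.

£8.74

exp(−rT) = exp(−0.066·0.25) = 0.9836
Put-call parity: C − P = S − K·e^(−rT) = 240 − 220·0.9836 = 240 − 216.3920 = 23.6080
P = C − (C − P) = 32.35 − (23.6080) = 8.7420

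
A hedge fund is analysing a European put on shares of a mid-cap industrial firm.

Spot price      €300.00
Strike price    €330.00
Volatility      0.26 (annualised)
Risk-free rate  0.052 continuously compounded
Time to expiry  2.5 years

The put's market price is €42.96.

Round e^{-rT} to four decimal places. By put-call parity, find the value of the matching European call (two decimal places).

e^(−rT) = e^(−0.052·2.5) = 0.8781
Put-call parity: C − P = S − K·e^(−rT) = 300 − 330·0.8781 = 300 − 289.7730 = 10.2270
C = P + (C − P) = 42.96 + (10.2270) = 53.1870

€53.19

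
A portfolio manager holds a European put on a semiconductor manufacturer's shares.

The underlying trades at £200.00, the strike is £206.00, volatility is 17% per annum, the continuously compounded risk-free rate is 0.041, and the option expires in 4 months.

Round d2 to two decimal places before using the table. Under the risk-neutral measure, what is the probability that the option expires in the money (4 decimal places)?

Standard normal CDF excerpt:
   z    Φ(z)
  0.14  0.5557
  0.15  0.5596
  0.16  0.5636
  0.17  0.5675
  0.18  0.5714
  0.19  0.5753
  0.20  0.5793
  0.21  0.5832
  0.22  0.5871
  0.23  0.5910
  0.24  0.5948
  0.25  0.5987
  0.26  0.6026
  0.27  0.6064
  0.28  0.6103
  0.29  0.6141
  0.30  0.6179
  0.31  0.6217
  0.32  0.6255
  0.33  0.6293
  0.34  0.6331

σ√T = 0.17·√0.3333 = 0.0981
ln(S/K) + (r + σ²/2)T = ln(200/206) + (0.041 + 0.17²/2)·0.3333 = -0.0296 + 0.0185 = -0.0111
d₁ = -0.0111 / 0.0981 = -0.1128 ≈ -0.11
d₂ = d₁ − σ√T = -0.1128 − 0.0981 = -0.2110 ≈ -0.21
Pr(exercise) under Q = N(−d₂) = N(0.21) = 0.5832

0.5832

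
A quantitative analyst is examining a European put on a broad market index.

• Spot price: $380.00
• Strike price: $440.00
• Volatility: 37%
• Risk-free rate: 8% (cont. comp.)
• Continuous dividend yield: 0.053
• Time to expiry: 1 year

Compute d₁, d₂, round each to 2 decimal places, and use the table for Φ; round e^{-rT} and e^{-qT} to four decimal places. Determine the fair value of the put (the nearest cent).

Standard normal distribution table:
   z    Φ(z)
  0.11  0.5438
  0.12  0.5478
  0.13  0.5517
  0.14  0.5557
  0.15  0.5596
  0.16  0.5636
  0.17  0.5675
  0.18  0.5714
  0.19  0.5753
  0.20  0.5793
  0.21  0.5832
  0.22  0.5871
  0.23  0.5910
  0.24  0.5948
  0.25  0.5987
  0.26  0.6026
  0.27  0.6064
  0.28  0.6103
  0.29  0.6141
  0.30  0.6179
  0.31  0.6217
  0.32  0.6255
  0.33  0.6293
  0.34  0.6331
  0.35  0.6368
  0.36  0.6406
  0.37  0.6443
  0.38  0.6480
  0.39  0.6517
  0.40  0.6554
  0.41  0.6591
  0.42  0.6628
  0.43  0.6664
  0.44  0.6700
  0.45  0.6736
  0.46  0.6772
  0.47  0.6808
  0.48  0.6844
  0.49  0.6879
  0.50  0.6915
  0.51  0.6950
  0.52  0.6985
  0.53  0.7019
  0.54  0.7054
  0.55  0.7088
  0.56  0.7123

T = 1;  σ√T = 0.3700
d₁ = [ln(380/440) + (0.08 − 0.053 + ½·0.37²)·1] / (σ√T) = (-0.1466 + 0.0955) / 0.3700 = -0.1383 → -0.14
d₂ = -0.1383 − 0.3700 = -0.5083 → -0.51
e^(−qT) = e^(−0.053·1) = 0.9484;  e^(−rT) = e^(−0.08·1) = 0.9231
N(−d₂) = N(0.51) = 0.6950;  N(−d₁) = N(0.14) = 0.5557
P = 440·0.9231·0.6950 − 380·0.9484·0.5557 = 282.2840 − 200.2698 = 82.0141

$82.01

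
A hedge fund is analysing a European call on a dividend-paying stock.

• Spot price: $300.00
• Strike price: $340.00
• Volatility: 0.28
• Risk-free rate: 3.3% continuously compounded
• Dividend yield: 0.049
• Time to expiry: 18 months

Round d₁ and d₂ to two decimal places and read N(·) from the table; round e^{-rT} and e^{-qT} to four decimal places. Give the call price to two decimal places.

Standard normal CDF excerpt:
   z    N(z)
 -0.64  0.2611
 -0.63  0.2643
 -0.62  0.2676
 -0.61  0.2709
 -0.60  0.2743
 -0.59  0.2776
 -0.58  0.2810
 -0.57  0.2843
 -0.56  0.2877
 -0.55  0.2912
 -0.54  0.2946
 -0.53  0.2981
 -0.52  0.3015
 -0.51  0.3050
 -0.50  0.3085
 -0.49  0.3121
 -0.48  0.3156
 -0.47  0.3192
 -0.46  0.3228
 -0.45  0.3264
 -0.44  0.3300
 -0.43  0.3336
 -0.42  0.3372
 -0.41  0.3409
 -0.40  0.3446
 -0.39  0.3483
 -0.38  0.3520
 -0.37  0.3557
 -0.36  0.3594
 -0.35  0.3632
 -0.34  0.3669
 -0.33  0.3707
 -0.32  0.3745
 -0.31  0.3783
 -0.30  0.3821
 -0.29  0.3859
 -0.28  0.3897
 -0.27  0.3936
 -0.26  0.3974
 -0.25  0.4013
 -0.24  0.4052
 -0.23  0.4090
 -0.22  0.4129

σ√T = 0.28·√1.5 = 0.3429
d₁ = [ln(300/340) + (0.033 − 0.049 + ½·0.28²)·1.5] / (σ√T) = (-0.1252 + 0.0348) / 0.3429 = -0.2635 ⇒ -0.26
d₂ = -0.2635 − 0.3429 = -0.6064 ⇒ -0.61
e^(−qT) = e^(−0.049·1.5) = 0.9291;  e^(−rT) = e^(−0.033·1.5) = 0.9517
N(d₁) = N(-0.26) = 0.3974;  N(d₂) = N(-0.61) = 0.2709
C = 300·0.9291·0.3974 − 340·0.9517·0.2709 = 110.7673 − 87.6573 = 23.1100

$23.11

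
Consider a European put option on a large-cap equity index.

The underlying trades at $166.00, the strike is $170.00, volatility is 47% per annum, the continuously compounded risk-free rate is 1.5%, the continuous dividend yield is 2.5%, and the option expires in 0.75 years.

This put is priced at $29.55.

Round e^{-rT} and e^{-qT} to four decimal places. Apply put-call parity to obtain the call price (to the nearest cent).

e^(−qT) = e^(−0.025·0.75) = 0.9814;  e^(−rT) = e^(−0.015·0.75) = 0.9888
Put-call parity: C − P = S·e^(−qT) − K·e^(−rT) = 166·0.9814 − 170·0.9888 = 162.9124 − 168.0960 = -5.1836
C = P + (C − P) = 29.55 + (-5.1836) = 24.3664

$24.37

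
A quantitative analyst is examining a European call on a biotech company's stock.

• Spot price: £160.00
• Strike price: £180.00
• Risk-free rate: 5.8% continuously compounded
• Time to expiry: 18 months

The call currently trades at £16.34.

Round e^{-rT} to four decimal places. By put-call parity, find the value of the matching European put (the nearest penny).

£21.35

exp(−rT) = exp(−0.058·1.5) = 0.9167
Put-call parity: C − P = S − K·e^(−rT) = 160 − 180·0.9167 = 160 − 165.0060 = -5.0060
P = C − (C − P) = 16.34 − (-5.0060) = 21.3460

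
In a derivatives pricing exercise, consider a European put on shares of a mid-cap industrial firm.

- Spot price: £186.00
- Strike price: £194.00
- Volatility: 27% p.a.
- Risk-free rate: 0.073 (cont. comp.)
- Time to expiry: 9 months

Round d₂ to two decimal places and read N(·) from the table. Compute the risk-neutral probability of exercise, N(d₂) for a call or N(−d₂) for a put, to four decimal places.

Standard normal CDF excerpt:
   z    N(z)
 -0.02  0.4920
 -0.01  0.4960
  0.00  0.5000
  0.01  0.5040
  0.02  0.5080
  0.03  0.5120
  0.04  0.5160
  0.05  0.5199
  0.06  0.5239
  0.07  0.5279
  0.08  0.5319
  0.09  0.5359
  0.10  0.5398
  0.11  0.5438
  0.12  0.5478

0.5239

T = 0.75;  σ√T = 0.2338
d₁ = [ln(186/194) + (0.073 + ½·0.27²)·0.75] / (σ√T) = (-0.0421 + 0.0821) / 0.2338 = 0.1710 → 0.17
d₂ = 0.1710 − 0.2338 = -0.0629 → -0.06
Risk-neutral Pr[S_T < K] = N(−d₂) = N(0.06) = 0.5239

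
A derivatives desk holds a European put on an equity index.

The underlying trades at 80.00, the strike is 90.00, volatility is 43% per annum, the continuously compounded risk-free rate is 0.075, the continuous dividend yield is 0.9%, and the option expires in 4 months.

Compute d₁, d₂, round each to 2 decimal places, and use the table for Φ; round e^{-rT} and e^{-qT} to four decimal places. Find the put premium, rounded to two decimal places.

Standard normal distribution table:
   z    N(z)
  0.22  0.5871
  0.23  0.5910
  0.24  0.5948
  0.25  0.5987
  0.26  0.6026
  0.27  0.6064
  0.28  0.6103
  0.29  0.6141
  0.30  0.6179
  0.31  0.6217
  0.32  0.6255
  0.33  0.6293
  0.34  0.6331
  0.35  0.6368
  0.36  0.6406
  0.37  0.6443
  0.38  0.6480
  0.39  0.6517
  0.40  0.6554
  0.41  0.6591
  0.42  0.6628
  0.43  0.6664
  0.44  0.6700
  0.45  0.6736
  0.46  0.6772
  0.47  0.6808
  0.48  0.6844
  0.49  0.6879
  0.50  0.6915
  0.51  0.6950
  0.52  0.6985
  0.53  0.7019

σ√T = 0.43·√0.3333 = 0.2483
d₁ = [ln(80/90) + (0.075 − 0.009 + 0.43²/2)·0.3333] / 0.2483 = [-0.1178 + 0.0528] / 0.2483 = -0.2617 → -0.26
d₂ = d₁ − σ√T = -0.2617 − 0.2483 = -0.5099 → -0.51
exp(−qT) = exp(−0.009·0.3333) = 0.9970;  exp(−rT) = exp(−0.075·0.3333) = 0.9753
N(−d₂) = N(0.51) = 0.6950;  N(−d₁) = N(0.26) = 0.6026
P = 90·0.9753·0.6950 − 80·0.9970·0.6026 = 61.0050 − 48.0634 = 12.9416

12.94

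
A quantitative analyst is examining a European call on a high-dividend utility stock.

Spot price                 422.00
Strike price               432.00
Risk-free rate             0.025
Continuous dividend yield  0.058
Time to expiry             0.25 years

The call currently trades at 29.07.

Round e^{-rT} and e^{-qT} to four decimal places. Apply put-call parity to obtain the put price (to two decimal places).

42.47

exp(−qT) = exp(−0.058·0.25) = 0.9856;  exp(−rT) = exp(−0.025·0.25) = 0.9938
Put-call parity: C − P = S·e^(−qT) − K·e^(−rT) = 422·0.9856 − 432·0.9938 = 415.9232 − 429.3216 = -13.3984
P = C − (C − P) = 29.07 − (-13.3984) = 42.4684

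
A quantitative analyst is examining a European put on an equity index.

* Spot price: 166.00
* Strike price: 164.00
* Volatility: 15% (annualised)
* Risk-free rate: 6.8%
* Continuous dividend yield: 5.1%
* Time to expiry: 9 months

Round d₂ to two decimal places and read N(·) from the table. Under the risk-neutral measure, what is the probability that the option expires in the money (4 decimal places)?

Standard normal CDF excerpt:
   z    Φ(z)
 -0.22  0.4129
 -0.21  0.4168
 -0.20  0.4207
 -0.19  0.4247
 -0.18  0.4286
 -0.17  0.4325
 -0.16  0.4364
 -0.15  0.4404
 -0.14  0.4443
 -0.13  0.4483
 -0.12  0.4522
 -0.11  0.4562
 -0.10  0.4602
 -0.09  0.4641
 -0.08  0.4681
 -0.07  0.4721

0.4483

σ√T = 0.15·√0.75 = 0.1299
d₁ = [ln(166/164) + (0.068 − 0.051 + 0.15²/2)·0.75] / 0.1299 = [0.0121 + 0.0212] / 0.1299 = 0.2564 ≈ 0.26
d₂ = d₁ − σ√T = 0.2564 − 0.1299 = 0.1265 ≈ 0.13
Pr(exercise) under Q = N(−d₂) = N(-0.13) = 0.4483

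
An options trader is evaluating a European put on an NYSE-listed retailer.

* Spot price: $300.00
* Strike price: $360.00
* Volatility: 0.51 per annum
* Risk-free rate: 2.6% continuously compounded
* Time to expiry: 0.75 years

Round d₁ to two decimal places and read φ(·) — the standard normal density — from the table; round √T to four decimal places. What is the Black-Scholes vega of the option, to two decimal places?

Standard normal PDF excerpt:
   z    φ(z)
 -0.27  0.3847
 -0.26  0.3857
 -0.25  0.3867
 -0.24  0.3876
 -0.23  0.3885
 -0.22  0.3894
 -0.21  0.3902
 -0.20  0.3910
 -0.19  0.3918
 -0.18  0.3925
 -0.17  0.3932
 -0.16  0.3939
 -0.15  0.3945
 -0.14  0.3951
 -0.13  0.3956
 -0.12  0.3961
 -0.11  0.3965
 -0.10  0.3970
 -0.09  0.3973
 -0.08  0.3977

102.49

σ√T = 0.51·√0.75 = 0.4417
d₁ = [ln(300/360) + (0.026 + 0.51²/2)·0.75] / 0.4417 = [-0.1823 + 0.1170] / 0.4417 = -0.1478 → -0.15
√T = √0.75 = 0.8660
φ(d₁) = φ(-0.15) = 0.3945
vega = S·φ(d₁)·√T = 300·0.3945·0.8660 = 102.4911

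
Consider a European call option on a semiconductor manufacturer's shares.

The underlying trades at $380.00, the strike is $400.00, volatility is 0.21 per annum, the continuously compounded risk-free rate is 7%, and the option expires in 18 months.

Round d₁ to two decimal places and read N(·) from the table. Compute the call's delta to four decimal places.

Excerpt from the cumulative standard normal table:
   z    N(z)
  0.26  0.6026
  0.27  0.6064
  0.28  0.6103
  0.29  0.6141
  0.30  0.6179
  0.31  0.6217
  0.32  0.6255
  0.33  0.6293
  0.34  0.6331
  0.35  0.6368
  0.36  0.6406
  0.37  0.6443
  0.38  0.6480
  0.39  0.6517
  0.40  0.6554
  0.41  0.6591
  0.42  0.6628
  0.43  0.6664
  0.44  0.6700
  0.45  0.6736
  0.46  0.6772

0.6331

T = 1.5;  σ√T = 0.2572
d₁ = [ln(380/400) + (0.07 + 0.21²/2)·1.5] / 0.2572 = [-0.0513 + 0.1381] / 0.2572 = 0.3374 ⇒ 0.34
N(d₁) = N(0.34) = 0.6331
Δ_call = N(d₁) = 0.6331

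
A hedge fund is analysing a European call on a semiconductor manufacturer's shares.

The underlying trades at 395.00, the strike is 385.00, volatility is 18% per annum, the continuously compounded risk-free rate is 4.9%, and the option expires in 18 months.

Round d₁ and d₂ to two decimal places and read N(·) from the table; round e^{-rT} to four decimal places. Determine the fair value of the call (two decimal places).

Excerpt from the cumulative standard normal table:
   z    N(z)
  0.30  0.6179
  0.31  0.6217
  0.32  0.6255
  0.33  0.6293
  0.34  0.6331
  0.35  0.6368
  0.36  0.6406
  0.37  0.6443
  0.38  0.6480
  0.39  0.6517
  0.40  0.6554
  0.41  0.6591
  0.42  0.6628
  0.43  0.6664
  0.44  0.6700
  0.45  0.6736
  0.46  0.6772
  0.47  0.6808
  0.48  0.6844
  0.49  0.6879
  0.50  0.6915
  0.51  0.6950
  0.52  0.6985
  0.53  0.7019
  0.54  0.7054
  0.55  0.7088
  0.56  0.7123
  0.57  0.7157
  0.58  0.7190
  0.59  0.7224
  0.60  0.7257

T = 1.5;  σ√T = 0.2205
d₁ = [ln(395/385) + (0.049 + ½·0.18²)·1.5] / (σ√T) = (0.0256 + 0.0978) / 0.2205 = 0.5599 which rounds to 0.56
d₂ = 0.5599 − 0.2205 = 0.3395 which rounds to 0.34
e^(−rT) = e^(−0.049·1.5) = 0.9291
C = 395·N(0.56) − 385·0.9291·N(0.34) = 395·0.7123 − 385·0.9291·0.6331 = 281.3585 − 226.4621 = 54.8964

54.90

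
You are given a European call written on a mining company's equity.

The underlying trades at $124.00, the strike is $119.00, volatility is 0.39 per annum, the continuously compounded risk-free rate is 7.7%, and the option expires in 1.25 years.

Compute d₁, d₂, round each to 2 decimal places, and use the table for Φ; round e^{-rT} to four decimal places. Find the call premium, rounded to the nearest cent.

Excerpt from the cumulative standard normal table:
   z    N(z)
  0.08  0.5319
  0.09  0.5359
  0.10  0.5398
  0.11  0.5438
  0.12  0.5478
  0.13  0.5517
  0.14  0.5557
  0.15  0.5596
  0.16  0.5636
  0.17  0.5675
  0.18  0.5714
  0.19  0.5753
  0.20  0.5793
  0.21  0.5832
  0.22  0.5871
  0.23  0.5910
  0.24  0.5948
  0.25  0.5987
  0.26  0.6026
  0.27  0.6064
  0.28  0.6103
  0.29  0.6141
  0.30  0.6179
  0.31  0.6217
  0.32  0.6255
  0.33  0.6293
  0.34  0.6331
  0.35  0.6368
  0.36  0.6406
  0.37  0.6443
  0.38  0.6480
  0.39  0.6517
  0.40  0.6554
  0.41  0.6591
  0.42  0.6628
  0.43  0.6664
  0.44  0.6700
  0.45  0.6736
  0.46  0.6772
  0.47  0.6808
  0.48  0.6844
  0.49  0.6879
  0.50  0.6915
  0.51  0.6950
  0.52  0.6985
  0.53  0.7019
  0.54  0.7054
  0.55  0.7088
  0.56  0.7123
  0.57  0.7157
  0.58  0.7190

σ√T = 0.39·√1.25 = 0.4360
d₁ = [ln(124/119) + (0.077 + ½·0.39²)·1.25] / (σ√T) = (0.0412 + 0.1913) / 0.4360 = 0.5331 ≈ 0.53
d₂ = 0.5331 − 0.4360 = 0.0971 ≈ 0.10
e^(−rT) = e^(−0.077·1.25) = 0.9082
C = 124·N(0.53) − 119·0.9082·N(0.10) = 124·0.7019 − 119·0.9082·0.5398 = 87.0356 − 58.3393 = 28.6963

$28.70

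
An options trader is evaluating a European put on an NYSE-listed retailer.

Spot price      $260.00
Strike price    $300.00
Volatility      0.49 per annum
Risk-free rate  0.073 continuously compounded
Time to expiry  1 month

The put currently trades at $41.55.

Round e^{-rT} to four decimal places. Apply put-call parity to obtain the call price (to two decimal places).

e^(−rT) = e^(−0.073·0.08333) = 0.9939
Put-call parity: C − P = S − K·e^(−rT) = 260 − 300·0.9939 = 260 − 298.1700 = -38.1700
C = P + (C − P) = 41.55 + (-38.1700) = 3.3800

$3.38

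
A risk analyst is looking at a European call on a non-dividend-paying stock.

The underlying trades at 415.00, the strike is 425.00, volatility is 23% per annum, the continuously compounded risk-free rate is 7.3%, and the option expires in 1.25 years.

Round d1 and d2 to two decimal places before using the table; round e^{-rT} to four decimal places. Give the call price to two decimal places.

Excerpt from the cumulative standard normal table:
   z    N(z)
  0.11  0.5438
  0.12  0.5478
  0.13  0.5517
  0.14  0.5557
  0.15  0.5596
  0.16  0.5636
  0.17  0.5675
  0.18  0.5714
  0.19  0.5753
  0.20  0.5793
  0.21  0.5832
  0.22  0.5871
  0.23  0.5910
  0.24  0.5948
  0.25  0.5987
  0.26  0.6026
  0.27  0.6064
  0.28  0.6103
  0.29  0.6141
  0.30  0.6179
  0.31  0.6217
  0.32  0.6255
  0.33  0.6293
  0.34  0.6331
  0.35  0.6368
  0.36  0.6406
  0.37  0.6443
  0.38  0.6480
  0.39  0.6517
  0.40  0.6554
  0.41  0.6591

σ√T = 0.23·√1.25 = 0.2571
d₁ = [ln(415/425) + (0.073 + 0.23²/2)·1.25] / 0.2571 = [-0.0238 + 0.1243] / 0.2571 = 0.3908 ≈ 0.39
d₂ = d₁ − σ√T = 0.3908 − 0.2571 = 0.1337 ≈ 0.13
e^(−rT) = e^(−0.073·1.25) = 0.9128
C = 415·N(0.39) − 425·0.9128·N(0.13) = 415·0.6517 − 425·0.9128·0.5517 = 270.4555 − 214.0265 = 56.4290

56.43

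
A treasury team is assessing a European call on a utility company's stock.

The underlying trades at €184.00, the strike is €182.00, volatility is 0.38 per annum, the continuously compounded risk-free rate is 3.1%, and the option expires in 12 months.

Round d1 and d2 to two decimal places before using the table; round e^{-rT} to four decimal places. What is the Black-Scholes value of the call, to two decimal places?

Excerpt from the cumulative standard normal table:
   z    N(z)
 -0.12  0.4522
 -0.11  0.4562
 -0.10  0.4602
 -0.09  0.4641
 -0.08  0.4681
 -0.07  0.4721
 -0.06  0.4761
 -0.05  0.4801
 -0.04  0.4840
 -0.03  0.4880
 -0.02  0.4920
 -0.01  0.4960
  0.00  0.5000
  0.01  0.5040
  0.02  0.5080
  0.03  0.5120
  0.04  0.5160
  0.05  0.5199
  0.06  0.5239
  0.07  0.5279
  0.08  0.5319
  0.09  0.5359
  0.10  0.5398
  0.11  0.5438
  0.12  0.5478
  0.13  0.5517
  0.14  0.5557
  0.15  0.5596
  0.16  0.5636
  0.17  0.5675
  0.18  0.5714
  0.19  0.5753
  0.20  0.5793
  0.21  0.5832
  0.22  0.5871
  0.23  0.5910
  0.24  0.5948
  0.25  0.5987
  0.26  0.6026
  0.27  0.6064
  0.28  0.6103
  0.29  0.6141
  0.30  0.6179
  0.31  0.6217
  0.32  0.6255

€31.10

T = 1;  σ√T = 0.3800
d₁ = [ln(184/182) + (0.031 + 0.38²/2)·1] / 0.3800 = [0.0109 + 0.1032] / 0.3800 = 0.3003 ⇒ 0.30
d₂ = d₁ − σ√T = 0.3003 − 0.3800 = -0.0797 ⇒ -0.08
exp(−rT) = exp(−0.031·1) = 0.9695
C = 184·N(0.30) − 182·0.9695·N(-0.08) = 184·0.6179 − 182·0.9695·0.4681 = 113.6936 − 82.5958 = 31.0978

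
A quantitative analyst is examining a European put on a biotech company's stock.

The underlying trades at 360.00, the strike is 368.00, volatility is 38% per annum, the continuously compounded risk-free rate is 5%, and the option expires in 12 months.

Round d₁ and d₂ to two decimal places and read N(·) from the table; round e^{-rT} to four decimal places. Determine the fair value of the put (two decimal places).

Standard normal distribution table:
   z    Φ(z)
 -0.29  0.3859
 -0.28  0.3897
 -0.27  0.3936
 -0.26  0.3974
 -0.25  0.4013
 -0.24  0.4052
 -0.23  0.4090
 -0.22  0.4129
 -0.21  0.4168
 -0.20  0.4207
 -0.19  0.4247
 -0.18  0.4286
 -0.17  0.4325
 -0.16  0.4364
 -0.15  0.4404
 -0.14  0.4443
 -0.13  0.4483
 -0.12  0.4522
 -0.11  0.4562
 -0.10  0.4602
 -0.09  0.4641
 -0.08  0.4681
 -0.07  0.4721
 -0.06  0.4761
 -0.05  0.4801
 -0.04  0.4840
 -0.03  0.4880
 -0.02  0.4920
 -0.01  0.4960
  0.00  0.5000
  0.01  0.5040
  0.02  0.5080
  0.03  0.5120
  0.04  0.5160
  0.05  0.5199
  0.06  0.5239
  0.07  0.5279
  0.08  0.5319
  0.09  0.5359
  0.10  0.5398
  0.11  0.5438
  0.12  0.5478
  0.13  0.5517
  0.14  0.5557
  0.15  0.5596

48.69

T = 1;  σ√T = 0.3800
d₁ = [ln(360/368) + (0.05 + ½·0.38²)·1] / (σ√T) = (-0.0220 + 0.1222) / 0.3800 = 0.2637 ≈ 0.26
d₂ = 0.2637 − 0.3800 = -0.1163 ≈ -0.12
e^(−rT) = e^(−0.05·1) = 0.9512
N(−d₂) = N(0.12) = 0.5478;  N(−d₁) = N(-0.26) = 0.3974
P = 368·0.9512·0.5478 − 360·0.3974 = 191.7528 − 143.0640 = 48.6888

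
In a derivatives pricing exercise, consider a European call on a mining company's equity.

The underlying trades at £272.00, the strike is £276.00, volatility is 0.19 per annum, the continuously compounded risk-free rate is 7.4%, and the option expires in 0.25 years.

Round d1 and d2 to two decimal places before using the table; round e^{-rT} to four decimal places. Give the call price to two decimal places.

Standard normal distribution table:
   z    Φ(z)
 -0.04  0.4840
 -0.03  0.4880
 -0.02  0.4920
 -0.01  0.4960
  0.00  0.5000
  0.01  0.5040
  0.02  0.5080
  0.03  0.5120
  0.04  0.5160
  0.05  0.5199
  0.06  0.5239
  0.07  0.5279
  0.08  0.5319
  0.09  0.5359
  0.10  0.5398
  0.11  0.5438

T = 0.25;  σ√T = 0.0950
ln(S/K) + (r + σ²/2)T = ln(272/276) + (0.074 + 0.19²/2)·0.25 = -0.0146 + 0.0230 = 0.0084
d₁ = 0.0084 / 0.0950 = 0.0886 ≈ 0.09
d₂ = d₁ − σ√T = 0.0886 − 0.0950 = -0.0064 ≈ -0.01
exp(−rT) = exp(−0.074·0.25) = 0.9817
N(d₁) = N(0.09) = 0.5359;  N(d₂) = N(-0.01) = 0.4960
C = 272·0.5359 − 276·0.9817·0.4960 = 145.7648 − 134.3908 = 11.3740

£11.37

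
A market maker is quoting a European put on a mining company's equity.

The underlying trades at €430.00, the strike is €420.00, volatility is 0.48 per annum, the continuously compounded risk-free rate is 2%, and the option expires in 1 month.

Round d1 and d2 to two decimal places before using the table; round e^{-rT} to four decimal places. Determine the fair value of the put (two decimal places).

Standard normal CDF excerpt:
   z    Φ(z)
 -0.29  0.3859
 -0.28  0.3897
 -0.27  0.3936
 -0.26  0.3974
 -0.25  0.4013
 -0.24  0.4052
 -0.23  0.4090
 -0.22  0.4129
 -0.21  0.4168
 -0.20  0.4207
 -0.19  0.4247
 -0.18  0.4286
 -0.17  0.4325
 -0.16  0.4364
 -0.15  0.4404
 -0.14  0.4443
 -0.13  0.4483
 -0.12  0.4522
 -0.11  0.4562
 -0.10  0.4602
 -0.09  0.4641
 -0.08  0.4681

€18.72

σ√T = 0.48·√0.08333 = 0.1386
ln(S/K) + (r + σ²/2)T = ln(430/420) + (0.02 + 0.48²/2)·0.08333 = 0.0235 + 0.0113 = 0.0348
d₁ = 0.0348 / 0.1386 = 0.2511 ≈ 0.25
d₂ = d₁ − σ√T = 0.2511 − 0.1386 = 0.1126 ≈ 0.11
e^(−rT) = e^(−0.02·0.08333) = 0.9983
P = 420·0.9983·N(-0.11) − 430·N(-0.25) = 420·0.9983·0.4562 − 430·0.4013 = 191.2783 − 172.5590 = 18.7193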